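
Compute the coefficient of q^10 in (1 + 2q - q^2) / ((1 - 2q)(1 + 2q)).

768

The denominator gives the recurrence a_n = 4a_(n−2) for n ≥ 3; the numerator fixes a_0 = 1, a_1 = 2, a_2 = 3.
Iterating: 1, 2, 3, 8, 12, 32, 48, 128, 192, 512, 768, so a_10 = 768.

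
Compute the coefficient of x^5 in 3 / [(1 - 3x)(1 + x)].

The denominator gives the recurrence a_n = 2a_(n−1) + 3a_(n−2) for n ≥ 2; the numerator fixes a_0 = 3, a_1 = 6.
Iterating: 3, 6, 21, 60, 183, 546, so a_5 = 546.

546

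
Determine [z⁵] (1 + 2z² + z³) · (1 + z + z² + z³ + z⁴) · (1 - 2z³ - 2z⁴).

(1 + 2z² + z³) has coefficients 1,0,2,1 for degrees 0…3.
(1 + z + z² + z³ + z⁴) has coefficients 1,1,1,1,1,0 for degrees 0…5.
Finally multiplying by (1 - 2z³ - 2z⁴), the product of all factors after the first has coefficients 1,1,1,-1,-3,-4 for degrees 0…5.
[z⁵] = 1·(-4) + 2·(-1) + 1·1 = -5.

-5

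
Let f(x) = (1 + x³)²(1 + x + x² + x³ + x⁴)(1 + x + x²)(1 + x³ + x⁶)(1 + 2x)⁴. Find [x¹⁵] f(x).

(1 + x³)² has coefficients 1,0,0,2,0,0,1 for degrees 0…6.
(1 + x + x² + x³ + x⁴) has coefficients 1,1,1,1,1,0,0,0,0,0,0,0,0,0,0,0 for degrees 0…15.
Multiplying by (1 + x + x²) gives running coefficients 1,2,3,3,3,2,1,0,0,0,0,0,0,0,0,0 for degrees 0…15.
Multiplying by (1 + x³ + x⁶) gives running coefficients 1,2,3,4,5,5,5,5,5,4,3,2,1,0,0,0 for degrees 0…15.
Finally multiplying by (1 + 2x)⁴, the product of all factors after the first has coefficients 1,10,43,108,189,269,341,389,405,404,395,362,297,216,136,64 for degrees 0…15.
[x¹⁵] = 1·64 + 2·297 + 1·404 = 1062.

1062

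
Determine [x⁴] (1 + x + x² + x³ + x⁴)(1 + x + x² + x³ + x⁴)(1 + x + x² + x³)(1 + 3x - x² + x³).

(1 + x + x² + x³ + x⁴) has coefficients 1,1,1,1,1 for degrees 0…4.
(1 + x + x² + x³ + x⁴) has coefficients 1,1,1,1,1 for degrees 0…4.
Multiplying by (1 + x + x² + x³) gives running coefficients 1,2,3,4,4 for degrees 0…4.
Finally multiplying by (1 + 3x - x² + x³), the product of all factors after the first has coefficients 1,5,8,12,15 for degrees 0…4.
[x⁴] = 1·15 + 1·12 + 1·8 + 1·5 + 1·1 = 41.

41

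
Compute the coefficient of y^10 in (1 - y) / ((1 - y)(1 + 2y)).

Partial fractions give a closed form: a_n = (1)·(-2)^n.
At n = 10: a_10 = 1024.

1024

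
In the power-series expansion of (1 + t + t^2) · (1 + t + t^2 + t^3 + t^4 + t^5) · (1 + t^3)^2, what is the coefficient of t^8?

(1 + t + t^2) has coefficients 1,1,1 for degrees 0…2.
(1 + t + t^2 + t^3 + t^4 + t^5) has coefficients 1,1,1,1,1,1,0,0,0 for degrees 0…8.
Finally multiplying by (1 + t^3)^2, the product of all factors after the first has coefficients 1,1,1,3,3,3,3,3,3 for degrees 0…8.
[t^8] = 1·3 + 1·3 + 1·3 = 9.

9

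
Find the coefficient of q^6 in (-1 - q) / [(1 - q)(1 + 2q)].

-22

Partial fractions give a closed form: a_n = (-2/3)·1^n + (-1/3)·(-2)^n.
At n = 6: a_6 = -22.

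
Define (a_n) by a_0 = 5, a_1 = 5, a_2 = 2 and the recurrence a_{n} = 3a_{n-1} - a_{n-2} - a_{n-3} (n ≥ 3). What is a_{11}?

The ordinary generating function has denominator 1 - 3t + t^2 + t^3.
Iterating the recurrence: a_0,…,a_{11} = 5, 5, 2, -4, -19, -55, -142, -352, -859, -2083, -5038, -12172.

-12172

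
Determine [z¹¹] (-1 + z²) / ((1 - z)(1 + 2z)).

1024

The denominator gives the recurrence a_n = −a_(n−1) + 2a_(n−2) for n ≥ 3; the numerator fixes a_0 = -1, a_1 = 1, a_2 = -2.
Iterating: -1, 1, -2, 4, -8, 16, -32, 64, -128, 256, -512, 1024, so a_11 = 1024.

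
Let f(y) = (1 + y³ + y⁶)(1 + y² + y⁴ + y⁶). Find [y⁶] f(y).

(1 + y³ + y⁶) has coefficients 1,0,0,1,0,0,1 for degrees 0…6.
(1 + y² + y⁴ + y⁶) has coefficients 1,0,1,0,1,0,1 for degrees 0…6.
[y⁶] = 1·1 + 1·0 + 1·1 = 2.

2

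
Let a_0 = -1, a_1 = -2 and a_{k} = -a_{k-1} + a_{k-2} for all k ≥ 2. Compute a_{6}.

11

The ordinary generating function has denominator 1 + z - z^2.
Iterating the recurrence: a_0,…,a_{6} = -1, -2, 1, -3, 4, -7, 11.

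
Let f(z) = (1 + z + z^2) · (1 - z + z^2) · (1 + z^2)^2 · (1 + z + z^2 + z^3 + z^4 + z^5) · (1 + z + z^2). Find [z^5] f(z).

(1 + z + z^2) has coefficients 1,1,1 for degrees 0…2.
(1 - z + z^2) has coefficients 1,-1,1,0,0,0 for degrees 0…5.
Multiplying by (1 + z^2)^2 gives running coefficients 1,-1,3,-2,3,-1 for degrees 0…5.
Multiplying by (1 + z + z^2 + z^3 + z^4 + z^5) gives running coefficients 1,0,3,1,4,3 for degrees 0…5.
Finally multiplying by (1 + z + z^2), the product of all factors after the first has coefficients 1,1,4,4,8,8 for degrees 0…5.
[z^5] = 1·8 + 1·8 + 1·4 = 20.

20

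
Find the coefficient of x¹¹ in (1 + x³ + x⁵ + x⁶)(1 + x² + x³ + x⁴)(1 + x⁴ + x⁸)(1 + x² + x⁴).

(1 + x³ + x⁵ + x⁶) has coefficients 1,0,0,1,0,1,1 for degrees 0…6.
(1 + x² + x³ + x⁴) has coefficients 1,0,1,1,1,0,0,0,0,0,0,0 for degrees 0…11.
Multiplying by (1 + x⁴ + x⁸) gives running coefficients 1,0,1,1,2,0,1,1,2,0,1,1 for degrees 0…11.
Finally multiplying by (1 + x² + x⁴), the product of all factors after the first has coefficients 1,0,2,1,4,1,4,2,5,1,4,2 for degrees 0…11.
[x¹¹] = 1·2 + 1·5 + 1·4 + 1·1 = 12.

12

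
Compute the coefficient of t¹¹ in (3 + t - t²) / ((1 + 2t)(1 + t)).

-9215

The denominator gives the recurrence a_n = −3a_(n−1) − 2a_(n−2) for n ≥ 3; the numerator fixes a_0 = 3, a_1 = -8, a_2 = 17.
Iterating: 3, -8, 17, -35, 71, -143, 287, -575, 1151, -2303, 4607, -9215, so a_11 = -9215.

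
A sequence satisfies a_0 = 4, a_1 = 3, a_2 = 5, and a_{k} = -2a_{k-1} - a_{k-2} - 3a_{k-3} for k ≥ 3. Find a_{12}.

The ordinary generating function has denominator 1 + 2z + z^2 + 3z^3.
Iterating the recurrence: a_0,…,a_{12} = 4, 3, 5, -25, 36, -62, 163, -372, 767, -1651, 3651, -7952, 17206.

17206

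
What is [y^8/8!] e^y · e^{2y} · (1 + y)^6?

5668137

The EGF product rule gives c_8 = Σ_{k_1+k_2+k_3=8} C(8; k_1,k_2,k_3) · ∏ g_i(k_i), where e^y gives (1)^k; e^{2y} gives (2)^k; (1+y)^6 gives the falling factorial (6)_k.
g_1(k) for k = 0…8: 1, 1, 1, 1, 1, 1, 1, 1, 1.
g_2(k) for k = 0…8: 1, 2, 4, 8, 16, 32, 64, 128, 256.
g_3(k) for k = 0…8: 1, 6, 30, 120, 360, 720, 720, 0, 0.
First combine the last two factors: h(k) = Σ_j C(k,j)·g_2(j)·g_3(k−j) for k = 0…8: 1, 8, 58, 380, 2248, 12032, 58576, 261536, 1081600.
c_8 = Σ_k C(8,k)·g_1(k)·h(8−k) = 1·1·1081600 + 8·1·261536 + 28·1·58576 + 56·1·12032 + 70·1·2248 + 56·1·380 + 28·1·58 + 8·1·8 + 1·1·1 = 1081600 + 2092288 + 1640128 + 673792 + 157360 + 21280 + 1624 + 64 + 1 = 5668137.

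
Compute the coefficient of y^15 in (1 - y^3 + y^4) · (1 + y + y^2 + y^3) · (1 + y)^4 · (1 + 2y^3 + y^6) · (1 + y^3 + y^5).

36

(1 - y^3 + y^4) has coefficients 1,0,0,-1,1 for degrees 0…4.
(1 + y + y^2 + y^3) has coefficients 1,1,1,1,0,0,0,0,0,0,0,0,0,0,0,0 for degrees 0…15.
Multiplying by (1 + y)^4 gives running coefficients 1,5,11,15,15,11,5,1,0,0,0,0,0,0,0,0 for degrees 0…15.
Multiplying by (1 + 2y^3 + y^6) gives running coefficients 1,5,11,17,25,33,36,36,33,25,17,11,5,1,0,0 for degrees 0…15.
Finally multiplying by (1 + y^3 + y^5), the product of all factors after the first has coefficients 1,5,11,18,30,45,58,72,83,86,86,80,66,51,36,22 for degrees 0…15.
[y^15] = 1·22 − 1·66 + 1·80 = 36.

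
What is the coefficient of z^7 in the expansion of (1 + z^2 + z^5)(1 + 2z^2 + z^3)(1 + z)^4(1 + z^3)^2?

(1 + z^2 + z^5) has coefficients 1,0,1,0,0,1 for degrees 0…5.
(1 + 2z^2 + z^3) has coefficients 1,0,2,1,0,0,0,0 for degrees 0…7.
Multiplying by (1 + z)^4 gives running coefficients 1,4,8,13,17,14,6,1 for degrees 0…7.
Finally multiplying by (1 + z^3)^2, the product of all factors after the first has coefficients 1,4,8,15,25,30,33,39 for degrees 0…7.
[z^7] = 1·39 + 1·30 + 1·8 = 77.

77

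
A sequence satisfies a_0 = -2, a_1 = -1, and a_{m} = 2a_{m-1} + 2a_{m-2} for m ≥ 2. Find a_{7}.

-808

The ordinary generating function has denominator 1 - 2z - 2z^2.
Iterating the recurrence: a_0,…,a_{7} = -2, -1, -6, -14, -40, -108, -296, -808.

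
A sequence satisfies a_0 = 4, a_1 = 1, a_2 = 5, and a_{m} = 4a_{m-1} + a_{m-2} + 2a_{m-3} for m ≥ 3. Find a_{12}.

The ordinary generating function has denominator 1 - 4z - z^2 - 2z^3.
Iterating the recurrence: a_0,…,a_{12} = 4, 1, 5, 29, 123, 531, 2305, 9997, 43355, 188027, 815457, 3536565, 15337771.

15337771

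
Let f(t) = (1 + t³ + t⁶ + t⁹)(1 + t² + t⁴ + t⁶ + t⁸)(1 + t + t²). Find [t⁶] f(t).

4

(1 + t³ + t⁶ + t⁹) has coefficients 1,0,0,1,0,0,1 for degrees 0…6.
(1 + t² + t⁴ + t⁶ + t⁸) has coefficients 1,0,1,0,1,0,1 for degrees 0…6.
Finally multiplying by (1 + t + t²), the product of all factors after the first has coefficients 1,1,2,1,2,1,2 for degrees 0…6.
[t⁶] = 1·2 + 1·1 + 1·1 = 4.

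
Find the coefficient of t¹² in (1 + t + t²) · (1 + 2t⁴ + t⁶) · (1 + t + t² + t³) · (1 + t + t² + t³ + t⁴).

(1 + t + t²) has coefficients 1,1,1 for degrees 0…2.
(1 + 2t⁴ + t⁶) has coefficients 1,0,0,0,2,0,1,0,0,0,0,0,0 for degrees 0…12.
Multiplying by (1 + t + t² + t³) gives running coefficients 1,1,1,1,2,2,3,3,1,1,0,0,0 for degrees 0…12.
Finally multiplying by (1 + t + t² + t³ + t⁴), the product of all factors after the first has coefficients 1,2,3,4,6,7,9,11,11,10,8,5,2 for degrees 0…12.
[t¹²] = 1·2 + 1·5 + 1·8 = 15.

15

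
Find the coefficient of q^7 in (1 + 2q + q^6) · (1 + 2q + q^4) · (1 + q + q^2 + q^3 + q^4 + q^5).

10

(1 + 2q + q^6) has coefficients 1,2,0,0,0,0,1 for degrees 0…6.
(1 + 2q + q^4) has coefficients 1,2,0,0,1,0,0,0 for degrees 0…7.
Finally multiplying by (1 + q + q^2 + q^3 + q^4 + q^5), the product of all factors after the first has coefficients 1,3,3,3,4,4,3,1 for degrees 0…7.
[q^7] = 1·1 + 2·3 + 1·3 = 10.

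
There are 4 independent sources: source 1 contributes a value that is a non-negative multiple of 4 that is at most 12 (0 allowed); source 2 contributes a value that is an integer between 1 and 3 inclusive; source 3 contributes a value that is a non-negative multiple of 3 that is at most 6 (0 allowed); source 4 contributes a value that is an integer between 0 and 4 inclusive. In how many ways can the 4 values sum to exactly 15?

11

The generating function for the choices is (1 + t^4 + t^8 + t^12)·(t + t^2 + t^3)·(1 + t^3 + t^6)·(1 + t + t^2 + t^3 + t^4); the count is [t^15].
(1 + t^4 + t^8 + t^12) has coefficients 1,0,0,0,1,0,0,0,1,0,0,0,1 for degrees 0…12.
(t + t^2 + t^3) has coefficients 0,1,1,1,0,0,0,0,0,0,0,0,0,0,0,0 for degrees 0…15.
Multiplying by (1 + t^3 + t^6) gives running coefficients 0,1,1,1,1,1,1,1,1,1,0,0,0,0,0,0 for degrees 0…15.
Finally multiplying by (1 + t + t^2 + t^3 + t^4), the product of all factors after the first has coefficients 0,1,2,3,4,5,5,5,5,5,4,3,2,1,0,0 for degrees 0…15.
[t^15] = 1·0 + 1·3 + 1·5 + 1·3 = 11.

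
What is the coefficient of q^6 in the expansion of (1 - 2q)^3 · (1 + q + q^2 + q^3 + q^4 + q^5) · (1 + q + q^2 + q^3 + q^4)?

2

(1 - 2q)^3 has coefficients 1,-6,12,-8 for degrees 0…3.
(1 + q + q^2 + q^3 + q^4 + q^5) has coefficients 1,1,1,1,1,1,0 for degrees 0…6.
Finally multiplying by (1 + q + q^2 + q^3 + q^4), the product of all factors after the first has coefficients 1,2,3,4,5,5,4 for degrees 0…6.
[q^6] = 1·4 − 6·5 + 12·5 − 8·4 = 2.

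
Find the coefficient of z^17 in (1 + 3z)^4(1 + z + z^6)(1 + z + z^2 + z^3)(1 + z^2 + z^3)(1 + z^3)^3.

4073

(1 + 3z)^4 has coefficients 1,12,54,108,81 for degrees 0…4.
(1 + z + z^6) has coefficients 1,1,0,0,0,0,1,0,0,0,0,0,0,0,0,0,0,0 for degrees 0…17.
Multiplying by (1 + z + z^2 + z^3) gives running coefficients 1,2,2,2,1,0,1,1,1,1,0,0,0,0,0,0,0,0 for degrees 0…17.
Multiplying by (1 + z^2 + z^3) gives running coefficients 1,2,3,5,5,4,4,2,2,3,2,2,1,0,0,0,0,0 for degrees 0…17.
Finally multiplying by (1 + z^3)^3, the product of all factors after the first has coefficients 1,2,3,8,11,13,22,23,23,31,25,23,27,17,16,16,8,8 for degrees 0…17.
[z^17] = 1·8 + 12·8 + 54·16 + 108·16 + 81·17 = 4073.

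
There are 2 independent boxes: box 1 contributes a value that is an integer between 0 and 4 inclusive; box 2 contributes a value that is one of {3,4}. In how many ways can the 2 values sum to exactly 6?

The generating function for the choices is (1 + y + y^2 + y^3 + y^4)·(y^3 + y^4); the count is [y^6].
(1 + y + y^2 + y^3 + y^4) has coefficients 1,1,1,1,1 for degrees 0…4.
(y^3 + y^4) has coefficients 0,0,0,1,1,0,0 for degrees 0…6.
[y^6] = 1·0 + 1·0 + 1·1 + 1·1 + 1·0 = 2.

2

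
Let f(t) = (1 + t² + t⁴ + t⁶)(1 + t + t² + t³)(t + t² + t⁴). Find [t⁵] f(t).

5

(1 + t² + t⁴ + t⁶) has coefficients 1,0,1,0,1,0 for degrees 0…5.
(1 + t + t² + t³) has coefficients 1,1,1,1,0,0 for degrees 0…5.
Finally multiplying by (t + t² + t⁴), the product of all factors after the first has coefficients 0,1,2,2,3,2 for degrees 0…5.
[t⁵] = 1·2 + 1·2 + 1·1 = 5.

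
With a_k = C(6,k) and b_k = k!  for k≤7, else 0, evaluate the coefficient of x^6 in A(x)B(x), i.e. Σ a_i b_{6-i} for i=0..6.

1957

The convolution is the t^6 coefficient of A(t)B(t).
Σ = 1·720 + 6·120 + 15·24 + 20·6 + 15·2 + 6·1 + 1·1 = 1957.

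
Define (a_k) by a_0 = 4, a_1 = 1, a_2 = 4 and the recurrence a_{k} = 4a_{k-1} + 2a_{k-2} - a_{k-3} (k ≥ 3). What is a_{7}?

The ordinary generating function has denominator 1 - 4x - 2x^2 + x^3.
Iterating the recurrence: a_0,…,a_{7} = 4, 1, 4, 14, 63, 276, 1216, 5353.

5353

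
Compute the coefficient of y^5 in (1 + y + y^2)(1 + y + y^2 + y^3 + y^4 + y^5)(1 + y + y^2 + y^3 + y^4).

14

(1 + y + y^2) has coefficients 1,1,1 for degrees 0…2.
(1 + y + y^2 + y^3 + y^4 + y^5) has coefficients 1,1,1,1,1,1 for degrees 0…5.
Finally multiplying by (1 + y + y^2 + y^3 + y^4), the product of all factors after the first has coefficients 1,2,3,4,5,5 for degrees 0…5.
[y^5] = 1·5 + 1·5 + 1·4 = 14.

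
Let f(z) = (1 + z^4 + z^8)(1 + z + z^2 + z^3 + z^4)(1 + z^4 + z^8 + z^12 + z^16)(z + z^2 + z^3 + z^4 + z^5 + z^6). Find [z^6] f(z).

9

(1 + z^4 + z^8) has coefficients 1,0,0,0,1,0,0 for degrees 0…6.
(1 + z + z^2 + z^3 + z^4) has coefficients 1,1,1,1,1,0,0 for degrees 0…6.
Multiplying by (1 + z^4 + z^8 + z^12 + z^16) gives running coefficients 1,1,1,1,2,1,1 for degrees 0…6.
Finally multiplying by (z + z^2 + z^3 + z^4 + z^5 + z^6), the product of all factors after the first has coefficients 0,1,2,3,4,6,7 for degrees 0…6.
[z^6] = 1·7 + 1·2 = 9.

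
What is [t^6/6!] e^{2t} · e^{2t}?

The EGF product rule gives c_6 = Σ_{k_1+k_2=6} C(6; k_1,k_2) · ∏ g_i(k_i), where e^{2t} gives (2)^k; e^{2t} gives (2)^k.
g_1(k) for k = 0…6: 1, 2, 4, 8, 16, 32, 64.
g_2(k) for k = 0…6: 1, 2, 4, 8, 16, 32, 64.
c_6 = Σ_k C(6,k)·g_1(k)·g_2(6−k) = 1·1·64 + 6·2·32 + 15·4·16 + 20·8·8 + 15·16·4 + 6·32·2 + 1·64·1 = 64 + 384 + 960 + 1280 + 960 + 384 + 64 = 4096.

4096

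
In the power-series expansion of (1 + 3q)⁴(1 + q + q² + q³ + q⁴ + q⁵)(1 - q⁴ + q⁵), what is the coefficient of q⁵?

(1 + 3q)⁴ has coefficients 1,12,54,108,81 for degrees 0…4.
(1 + q + q² + q³ + q⁴ + q⁵) has coefficients 1,1,1,1,1,1 for degrees 0…5.
Finally multiplying by (1 - q⁴ + q⁵), the product of all factors after the first has coefficients 1,1,1,1,0,1 for degrees 0…5.
[q⁵] = 1·1 + 12·0 + 54·1 + 108·1 + 81·1 = 244.

244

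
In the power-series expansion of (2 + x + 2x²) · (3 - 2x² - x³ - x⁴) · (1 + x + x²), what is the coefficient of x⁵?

-14

(2 + x + 2x²) has coefficients 2,1,2 for degrees 0…2.
(3 - 2x² - x³ - x⁴) has coefficients 3,0,-2,-1,-1,0 for degrees 0…5.
Finally multiplying by (1 + x + x²), the product of all factors after the first has coefficients 3,3,1,-3,-4,-2 for degrees 0…5.
[x⁵] = 2·(-2) + 1·(-4) + 2·(-3) = -14.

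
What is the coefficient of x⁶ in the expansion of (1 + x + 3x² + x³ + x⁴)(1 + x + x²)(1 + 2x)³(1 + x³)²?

248

(1 + x + 3x² + x³ + x⁴) has coefficients 1,1,3,1,1 for degrees 0…4.
(1 + x + x²) has coefficients 1,1,1,0,0,0,0 for degrees 0…6.
Multiplying by (1 + 2x)³ gives running coefficients 1,7,19,26,20,8,0 for degrees 0…6.
Finally multiplying by (1 + x³)², the product of all factors after the first has coefficients 1,7,19,28,34,46,53 for degrees 0…6.
[x⁶] = 1·53 + 1·46 + 3·34 + 1·28 + 1·19 = 248.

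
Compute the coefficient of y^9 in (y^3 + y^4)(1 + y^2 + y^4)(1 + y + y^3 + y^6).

3

(y^3 + y^4) has coefficients 0,0,0,1,1 for degrees 0…4.
(1 + y^2 + y^4) has coefficients 1,0,1,0,1,0,0,0,0,0 for degrees 0…9.
Finally multiplying by (1 + y + y^3 + y^6), the product of all factors after the first has coefficients 1,1,1,2,1,2,1,1,1,0 for degrees 0…9.
[y^9] = 1·1 + 1·2 = 3.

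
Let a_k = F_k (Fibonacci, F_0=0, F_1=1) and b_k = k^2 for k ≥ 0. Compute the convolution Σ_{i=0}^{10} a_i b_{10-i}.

839

Write out a_i and b_{10-i} for i = 0,…,10 and sum the products.
Σ = 0·100 + 1·81 + 1·64 + 2·49 + 3·36 + 5·25 + 8·16 + 13·9 + 21·4 + 34·1 + 55·0 = 839.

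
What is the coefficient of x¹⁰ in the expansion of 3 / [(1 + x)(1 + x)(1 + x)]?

198

The denominator gives the recurrence a_n = −3a_(n−1) − 3a_(n−2) − a_(n−3) for n ≥ 3; the numerator fixes a_0 = 3, a_1 = -9, a_2 = 18.
Iterating: 3, -9, 18, -30, 45, -63, 84, -108, 135, -165, 198, so a_10 = 198.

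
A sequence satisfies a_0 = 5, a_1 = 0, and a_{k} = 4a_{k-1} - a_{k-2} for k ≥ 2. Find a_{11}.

-756580

The ordinary generating function has denominator 1 - 4y + y^2.
Iterating the recurrence: a_0,…,a_{11} = 5, 0, -5, -20, -75, -280, -1045, -3900, -14555, -54320, -202725, -756580.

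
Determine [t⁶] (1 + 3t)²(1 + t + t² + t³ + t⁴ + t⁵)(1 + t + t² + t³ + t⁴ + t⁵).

86

(1 + 3t)² has coefficients 1,6,9 for degrees 0…2.
(1 + t + t² + t³ + t⁴ + t⁵) has coefficients 1,1,1,1,1,1,0 for degrees 0…6.
Finally multiplying by (1 + t + t² + t³ + t⁴ + t⁵), the product of all factors after the first has coefficients 1,2,3,4,5,6,5 for degrees 0…6.
[t⁶] = 1·5 + 6·6 + 9·5 = 86.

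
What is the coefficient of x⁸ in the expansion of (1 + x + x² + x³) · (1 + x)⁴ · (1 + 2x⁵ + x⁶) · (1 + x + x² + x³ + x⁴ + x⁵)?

128

(1 + x + x² + x³) has coefficients 1,1,1,1 for degrees 0…3.
(1 + x)⁴ has coefficients 1,4,6,4,1,0,0,0,0 for degrees 0…8.
Multiplying by (1 + 2x⁵ + x⁶) gives running coefficients 1,4,6,4,1,2,9,16,14 for degrees 0…8.
Finally multiplying by (1 + x + x² + x³ + x⁴ + x⁵), the product of all factors after the first has coefficients 1,5,11,15,16,18,26,38,46 for degrees 0…8.
[x⁸] = 1·46 + 1·38 + 1·26 + 1·18 = 128.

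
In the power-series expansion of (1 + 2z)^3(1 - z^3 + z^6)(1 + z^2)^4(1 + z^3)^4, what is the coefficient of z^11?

(1 + 2z)^3 has coefficients 1,6,12,8 for degrees 0…3.
(1 - z^3 + z^6) has coefficients 1,0,0,-1,0,0,1,0,0,0,0,0 for degrees 0…11.
Multiplying by (1 + z^2)^4 gives running coefficients 1,0,4,-1,6,-4,5,-6,5,-4,6,-1 for degrees 0…11.
Finally multiplying by (1 + z^3)^4, the product of all factors after the first has coefficients 1,0,4,3,6,12,7,18,13,14,18,11 for degrees 0…11.
[z^11] = 1·11 + 6·18 + 12·14 + 8·13 = 391.

391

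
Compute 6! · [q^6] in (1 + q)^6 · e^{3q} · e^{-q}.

58576

The EGF product rule gives c_6 = Σ_{k_1+k_2+k_3=6} C(6; k_1,k_2,k_3) · ∏ g_i(k_i), where (1+q)^6 gives the falling factorial (6)_k; e^{3q} gives (3)^k; e^{-q} gives (-1)^k.
g_1(k) for k = 0…6: 1, 6, 30, 120, 360, 720, 720.
g_2(k) for k = 0…6: 1, 3, 9, 27, 81, 243, 729.
g_3(k) for k = 0…6: 1, -1, 1, -1, 1, -1, 1.
First combine the last two factors: h(k) = Σ_j C(k,j)·g_2(j)·g_3(k−j) for k = 0…6: 1, 2, 4, 8, 16, 32, 64.
c_6 = Σ_k C(6,k)·g_1(k)·h(6−k) = 1·1·64 + 6·6·32 + 15·30·16 + 20·120·8 + 15·360·4 + 6·720·2 + 1·720·1 = 64 + 1152 + 7200 + 19200 + 21600 + 8640 + 720 = 58576.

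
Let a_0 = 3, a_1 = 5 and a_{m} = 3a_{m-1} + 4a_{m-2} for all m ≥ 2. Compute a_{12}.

The ordinary generating function has denominator 1 - 3y - 4y^2.
Iterating the recurrence: a_0,…,a_{12} = 3, 5, 27, 101, 411, 1637, 6555, 26213, 104859, 419429, 1677723, 6710885, 26843547.

26843547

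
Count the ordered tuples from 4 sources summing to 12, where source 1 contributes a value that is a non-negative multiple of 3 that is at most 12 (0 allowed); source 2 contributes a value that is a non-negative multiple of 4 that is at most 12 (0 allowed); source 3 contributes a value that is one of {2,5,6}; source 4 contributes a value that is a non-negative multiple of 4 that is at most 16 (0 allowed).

The generating function for the choices is (1 + t³ + t⁶ + t⁹ + t¹²)·(1 + t⁴ + t⁸ + t¹²)·(t² + t⁵ + t⁶)·(1 + t⁴ + t⁸ + t¹² + t¹⁶); the count is [t¹²].
(1 + t³ + t⁶ + t⁹ + t¹²) has coefficients 1,0,0,1,0,0,1,0,0,1,0,0,1 for degrees 0…12.
(1 + t⁴ + t⁸ + t¹²) has coefficients 1,0,0,0,1,0,0,0,1,0,0,0,1 for degrees 0…12.
Multiplying by (t² + t⁵ + t⁶) gives running coefficients 0,0,1,0,0,1,2,0,0,1,2,0,0 for degrees 0…12.
Finally multiplying by (1 + t⁴ + t⁸ + t¹² + t¹⁶), the product of all factors after the first has coefficients 0,0,1,0,0,1,3,0,0,2,5,0,0 for degrees 0…12.
[t¹²] = 1·0 + 1·2 + 1·3 + 1·0 + 1·0 = 5.

5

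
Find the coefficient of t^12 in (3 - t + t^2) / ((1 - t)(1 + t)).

4

The denominator gives the recurrence a_n = a_(n−2) for n ≥ 3; the numerator fixes a_0 = 3, a_1 = -1, a_2 = 4.
Iterating: 3, -1, 4, -1, 4, -1, 4, -1, 4, -1, 4, -1, 4, so a_12 = 4.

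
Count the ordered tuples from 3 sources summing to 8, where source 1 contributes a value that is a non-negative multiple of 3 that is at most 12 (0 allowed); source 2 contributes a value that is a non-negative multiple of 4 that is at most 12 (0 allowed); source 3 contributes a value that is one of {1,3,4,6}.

The generating function for the choices is (1 + t³ + t⁶ + t⁹ + t¹²)·(1 + t⁴ + t⁸ + t¹²)·(t + t³ + t⁴ + t⁶); the count is [t⁸].
(1 + t³ + t⁶ + t⁹ + t¹²) has coefficients 1,0,0,1,0,0,1,0,0 for degrees 0…8.
(1 + t⁴ + t⁸ + t¹²) has coefficients 1,0,0,0,1,0,0,0,1 for degrees 0…8.
Finally multiplying by (t + t³ + t⁴ + t⁶), the product of all factors after the first has coefficients 0,1,0,1,1,1,1,1,1 for degrees 0…8.
[t⁸] = 1·1 + 1·1 + 1·0 = 2.

2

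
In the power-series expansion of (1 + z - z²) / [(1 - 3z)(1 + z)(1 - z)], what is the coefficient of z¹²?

730731

Partial fractions give a closed form: a_n = (11/8)·3^n + (-1/8)·(-1)^n + (-1/4)·1^n.
At n = 12: a_12 = 730731.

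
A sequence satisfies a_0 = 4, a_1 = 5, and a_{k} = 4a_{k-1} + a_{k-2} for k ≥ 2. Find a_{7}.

The ordinary generating function has denominator 1 - 4q - q^2.
Iterating the recurrence: a_0,…,a_{7} = 4, 5, 24, 101, 428, 1813, 7680, 32533.

32533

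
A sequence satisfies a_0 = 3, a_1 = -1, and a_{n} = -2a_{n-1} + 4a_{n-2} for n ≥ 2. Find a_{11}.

-429056

The ordinary generating function has denominator 1 + 2x - 4x^2.
Iterating the recurrence: a_0,…,a_{11} = 3, -1, 14, -32, 120, -368, 1216, -3904, 12672, -40960, 132608, -429056.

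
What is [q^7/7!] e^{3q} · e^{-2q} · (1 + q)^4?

The EGF product rule gives c_7 = Σ_{k_1+k_2+k_3=7} C(7; k_1,k_2,k_3) · ∏ g_i(k_i), where e^{3q} gives (3)^k; e^{-2q} gives (-2)^k; (1+q)^4 gives the falling factorial (4)_k.
g_1(k) for k = 0…7: 1, 3, 9, 27, 81, 243, 729, 2187.
g_2(k) for k = 0…7: 1, -2, 4, -8, 16, -32, 64, -128.
g_3(k) for k = 0…7: 1, 4, 12, 24, 24, 0, 0, 0.
First combine the last two factors: h(k) = Σ_j C(k,j)·g_2(j)·g_3(k−j) for k = 0…7: 1, 2, 0, -8, 8, 48, -224, 320.
c_7 = Σ_k C(7,k)·g_1(k)·h(7−k) = 1·1·320 + 7·3·(-224) + 21·9·48 + 35·27·8 + 35·81·(-8) + 7·729·2 + 1·2187·1 = 320 − 4704 + 9072 + 7560 − 22680 + 10206 + 2187 = 1961.

1961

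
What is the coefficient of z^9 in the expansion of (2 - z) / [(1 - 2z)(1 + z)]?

Partial fractions give a closed form: a_n = (1)·2^n + (1)·(-1)^n.
At n = 9: a_9 = 511.

511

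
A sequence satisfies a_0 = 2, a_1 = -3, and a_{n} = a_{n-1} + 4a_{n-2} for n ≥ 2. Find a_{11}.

665

The ordinary generating function has denominator 1 - x - 4x^2.
Iterating the recurrence: a_0,…,a_{11} = 2, -3, 5, -7, 13, -15, 37, -23, 125, 33, 533, 665.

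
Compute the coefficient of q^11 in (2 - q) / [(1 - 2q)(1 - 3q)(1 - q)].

1316315

Partial fractions give a closed form: a_n = (-6)·2^n + (15/2)·3^n + (1/2)·1^n.
At n = 11: a_11 = 1316315.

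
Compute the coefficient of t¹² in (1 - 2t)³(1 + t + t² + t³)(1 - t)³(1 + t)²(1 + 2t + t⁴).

(1 - 2t)³ has coefficients 1,-6,12,-8 for degrees 0…3.
(1 + t + t² + t³) has coefficients 1,1,1,1,0,0,0,0,0,0,0,0,0 for degrees 0…12.
Multiplying by (1 - t)³ gives running coefficients 1,-2,1,0,-1,2,-1,0,0,0,0,0,0 for degrees 0…12.
Multiplying by (1 + t)² gives running coefficients 1,0,-2,0,0,0,2,0,-1,0,0,0,0 for degrees 0…12.
Finally multiplying by (1 + 2t + t⁴), the product of all factors after the first has coefficients 1,2,-2,-4,1,0,0,4,-1,-2,2,0,-1 for degrees 0…12.
[t¹²] = 1·(-1) − 6·0 + 12·2 − 8·(-2) = 39.

39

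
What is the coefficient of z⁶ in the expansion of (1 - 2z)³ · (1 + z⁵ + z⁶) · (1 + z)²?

-3

(1 - 2z)³ has coefficients 1,-6,12,-8 for degrees 0…3.
(1 + z⁵ + z⁶) has coefficients 1,0,0,0,0,1,1 for degrees 0…6.
Finally multiplying by (1 + z)², the product of all factors after the first has coefficients 1,2,1,0,0,1,3 for degrees 0…6.
[z⁶] = 1·3 − 6·1 + 12·0 − 8·0 = -3.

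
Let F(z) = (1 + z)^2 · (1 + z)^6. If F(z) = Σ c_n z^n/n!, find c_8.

40320

The EGF product rule gives c_8 = Σ_{k_1+k_2=8} C(8; k_1,k_2) · ∏ g_i(k_i), where (1+z)^2 gives the falling factorial (2)_k; (1+z)^6 gives the falling factorial (6)_k.
g_1(k) for k = 0…8: 1, 2, 2, 0, 0, 0, 0, 0, 0.
g_2(k) for k = 0…8: 1, 6, 30, 120, 360, 720, 720, 0, 0.
c_8 = Σ_k C(8,k)·g_1(k)·g_2(8−k) = 28·2·720 = 40320.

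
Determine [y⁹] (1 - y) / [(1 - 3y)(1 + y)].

9841

The denominator gives the recurrence a_n = 2a_(n−1) + 3a_(n−2) for n ≥ 2; the numerator fixes a_0 = 1, a_1 = 1.
Iterating: 1, 1, 5, 13, 41, 121, 365, 1093, 3281, 9841, so a_9 = 9841.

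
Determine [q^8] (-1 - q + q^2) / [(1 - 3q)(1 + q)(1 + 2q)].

Partial fractions give a closed form: a_n = (-11/20)·3^n + (-1/4)·(-1)^n + (-1/5)·(-2)^n.
At n = 8: a_8 = -3660.

-3660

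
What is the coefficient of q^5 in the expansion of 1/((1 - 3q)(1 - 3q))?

The denominator gives the recurrence a_n = 6a_(n−1) − 9a_(n−2) for n ≥ 2; the numerator fixes a_0 = 1, a_1 = 6.
Iterating: 1, 6, 27, 108, 405, 1458, so a_5 = 1458.

1458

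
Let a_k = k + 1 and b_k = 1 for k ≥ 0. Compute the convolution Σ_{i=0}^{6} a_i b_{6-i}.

Write out a_i and b_{6-i} for i = 0,…,6 and sum the products.
Σ = 1·1 + 2·1 + 3·1 + 4·1 + 5·1 + 6·1 + 7·1 = 28.

28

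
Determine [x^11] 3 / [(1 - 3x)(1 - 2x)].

Partial fractions give a closed form: a_n = (9)·3^n + (-6)·2^n.
At n = 11: a_11 = 1582035.

1582035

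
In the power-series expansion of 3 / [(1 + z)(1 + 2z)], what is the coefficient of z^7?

Partial fractions give a closed form: a_n = (-3)·(-1)^n + (6)·(-2)^n.
At n = 7: a_7 = -765.

-765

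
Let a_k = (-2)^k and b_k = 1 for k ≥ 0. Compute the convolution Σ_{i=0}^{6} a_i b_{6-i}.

This is [x^6] in the product of the two ordinary generating functions.
Σ = 1·1 − 2·1 + 4·1 − 8·1 + 16·1 − 32·1 + 64·1 = 43.

43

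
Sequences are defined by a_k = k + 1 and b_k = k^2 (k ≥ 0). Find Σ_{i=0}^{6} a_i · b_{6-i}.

Write out a_i and b_{6-i} for i = 0,…,6 and sum the products.
Σ = 1·36 + 2·25 + 3·16 + 4·9 + 5·4 + 6·1 + 7·0 = 196.

196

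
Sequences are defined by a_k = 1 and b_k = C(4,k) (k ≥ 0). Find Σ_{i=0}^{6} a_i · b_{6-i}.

16

This is [x^6] in the product of the two ordinary generating functions.
Σ = 1·0 + 1·0 + 1·1 + 1·4 + 1·6 + 1·4 + 1·1 = 16.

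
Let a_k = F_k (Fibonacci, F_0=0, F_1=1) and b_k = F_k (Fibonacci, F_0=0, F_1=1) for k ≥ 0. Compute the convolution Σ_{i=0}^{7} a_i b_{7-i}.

38

Write out a_i and b_{7-i} for i = 0,…,7 and sum the products.
Σ = 0·13 + 1·8 + 1·5 + 2·3 + 3·2 + 5·1 + 8·1 + 13·0 = 38.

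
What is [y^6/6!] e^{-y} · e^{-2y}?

The EGF product rule gives c_6 = Σ_{k_1+k_2=6} C(6; k_1,k_2) · ∏ g_i(k_i), where e^{-y} gives (-1)^k; e^{-2y} gives (-2)^k.
g_1(k) for k = 0…6: 1, -1, 1, -1, 1, -1, 1.
g_2(k) for k = 0…6: 1, -2, 4, -8, 16, -32, 64.
c_6 = Σ_k C(6,k)·g_1(k)·g_2(6−k) = 1·1·64 + 6·(-1)·(-32) + 15·1·16 + 20·(-1)·(-8) + 15·1·4 + 6·(-1)·(-2) + 1·1·1 = 64 + 192 + 240 + 160 + 60 + 12 + 1 = 729.

729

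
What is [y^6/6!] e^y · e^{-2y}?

The EGF product rule gives c_6 = Σ_{k_1+k_2=6} C(6; k_1,k_2) · ∏ g_i(k_i), where e^y gives (1)^k; e^{-2y} gives (-2)^k.
g_1(k) for k = 0…6: 1, 1, 1, 1, 1, 1, 1.
g_2(k) for k = 0…6: 1, -2, 4, -8, 16, -32, 64.
c_6 = Σ_k C(6,k)·g_1(k)·g_2(6−k) = 1·1·64 + 6·1·(-32) + 15·1·16 + 20·1·(-8) + 15·1·4 + 6·1·(-2) + 1·1·1 = 64 − 192 + 240 − 160 + 60 − 12 + 1 = 1.

1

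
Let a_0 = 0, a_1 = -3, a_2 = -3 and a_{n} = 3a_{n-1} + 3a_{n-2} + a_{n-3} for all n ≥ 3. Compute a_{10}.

The ordinary generating function has denominator 1 - 3q - 3q^2 - q^3.
Iterating the recurrence: a_0,…,a_{10} = 0, -3, -3, -18, -66, -255, -981, -3774, -14520, -55863, -214923.

-214923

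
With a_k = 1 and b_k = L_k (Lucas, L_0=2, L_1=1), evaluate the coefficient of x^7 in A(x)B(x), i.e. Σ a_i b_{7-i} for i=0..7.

75

This is [x^7] in the product of the two ordinary generating functions.
Σ = 1·29 + 1·18 + 1·11 + 1·7 + 1·4 + 1·3 + 1·1 + 1·2 = 75.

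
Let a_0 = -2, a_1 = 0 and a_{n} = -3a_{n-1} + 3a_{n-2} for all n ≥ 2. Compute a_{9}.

The ordinary generating function has denominator 1 + 3z - 3z^2.
Iterating the recurrence: a_0,…,a_{9} = -2, 0, -6, 18, -72, 270, -1026, 3888, -14742, 55890.

55890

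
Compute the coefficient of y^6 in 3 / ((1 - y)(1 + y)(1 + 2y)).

Partial fractions give a closed form: a_n = (1/2)·1^n + (-3/2)·(-1)^n + (4)·(-2)^n.
At n = 6: a_6 = 255.

255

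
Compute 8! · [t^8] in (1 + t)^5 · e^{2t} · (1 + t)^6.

106209920

The EGF product rule gives c_8 = Σ_{k_1+k_2+k_3=8} C(8; k_1,k_2,k_3) · ∏ g_i(k_i), where (1+t)^5 gives the falling factorial (5)_k; e^{2t} gives (2)^k; (1+t)^6 gives the falling factorial (6)_k.
g_1(k) for k = 0…8: 1, 5, 20, 60, 120, 120, 0, 0, 0.
g_2(k) for k = 0…8: 1, 2, 4, 8, 16, 32, 64, 128, 256.
g_3(k) for k = 0…8: 1, 6, 30, 120, 360, 720, 720, 0, 0.
First combine the last two factors: h(k) = Σ_j C(k,j)·g_2(j)·g_3(k−j) for k = 0…8: 1, 8, 58, 380, 2248, 12032, 58576, 261536, 1081600.
c_8 = Σ_k C(8,k)·g_1(k)·h(8−k) = 1·1·1081600 + 8·5·261536 + 28·20·58576 + 56·60·12032 + 70·120·2248 + 56·120·380 = 1081600 + 10461440 + 32802560 + 40427520 + 18883200 + 2553600 = 106209920.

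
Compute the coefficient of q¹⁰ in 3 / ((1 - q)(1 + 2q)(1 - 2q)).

4095

The denominator gives the recurrence a_n = a_(n−1) + 4a_(n−2) − 4a_(n−3) for n ≥ 3; the numerator fixes a_0 = 3, a_1 = 3, a_2 = 15.
Iterating: 3, 3, 15, 15, 63, 63, 255, 255, 1023, 1023, 4095, so a_10 = 4095.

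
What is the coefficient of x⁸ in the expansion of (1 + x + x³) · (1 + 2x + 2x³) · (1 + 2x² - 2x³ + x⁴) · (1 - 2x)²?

(1 + x + x³) has coefficients 1,1,0,1 for degrees 0…3.
(1 + 2x + 2x³) has coefficients 1,2,0,2,0,0,0,0,0 for degrees 0…8.
Multiplying by (1 + 2x² - 2x³ + x⁴) gives running coefficients 1,2,2,4,-3,6,-4,2,0 for degrees 0…8.
Finally multiplying by (1 - 2x)², the product of all factors after the first has coefficients 1,-2,-2,4,-11,34,-40,42,-24 for degrees 0…8.
[x⁸] = 1·(-24) + 1·42 + 1·34 = 52.

52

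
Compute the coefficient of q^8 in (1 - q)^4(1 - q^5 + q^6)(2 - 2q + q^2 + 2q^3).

43

(1 - q)^4 has coefficients 1,-4,6,-4,1 for degrees 0…4.
(1 - q^5 + q^6) has coefficients 1,0,0,0,0,-1,1,0,0 for degrees 0…8.
Finally multiplying by (2 - 2q + q^2 + 2q^3), the product of all factors after the first has coefficients 2,-2,1,2,0,-2,4,-3,-1 for degrees 0…8.
[q^8] = 1·(-1) − 4·(-3) + 6·4 − 4·(-2) + 1·0 = 43.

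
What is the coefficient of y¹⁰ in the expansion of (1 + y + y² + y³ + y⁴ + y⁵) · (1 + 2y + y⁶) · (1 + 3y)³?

64

(1 + y + y² + y³ + y⁴ + y⁵) has coefficients 1,1,1,1,1,1 for degrees 0…5.
(1 + 2y + y⁶) has coefficients 1,2,0,0,0,0,1,0,0,0,0 for degrees 0…10.
Finally multiplying by (1 + 3y)³, the product of all factors after the first has coefficients 1,11,45,81,54,0,1,9,27,27,0 for degrees 0…10.
[y¹⁰] = 1·0 + 1·27 + 1·27 + 1·9 + 1·1 + 1·0 = 64.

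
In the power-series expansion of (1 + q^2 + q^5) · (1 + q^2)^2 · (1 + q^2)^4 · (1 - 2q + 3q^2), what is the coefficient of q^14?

(1 + q^2 + q^5) has coefficients 1,0,1,0,0,1 for degrees 0…5.
(1 + q^2)^2 has coefficients 1,0,2,0,1,0,0,0,0,0,0,0,0,0,0 for degrees 0…14.
Multiplying by (1 + q^2)^4 gives running coefficients 1,0,6,0,15,0,20,0,15,0,6,0,1,0,0 for degrees 0…14.
Finally multiplying by (1 - 2q + 3q^2), the product of all factors after the first has coefficients 1,-2,9,-12,33,-30,65,-40,75,-30,51,-12,19,-2,3 for degrees 0…14.
[q^14] = 1·3 + 1·19 + 1·(-30) = -8.

-8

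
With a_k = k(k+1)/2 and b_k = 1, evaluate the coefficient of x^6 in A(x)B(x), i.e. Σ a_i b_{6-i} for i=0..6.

56

This is [x^6] in the product of the two ordinary generating functions.
Σ = 0·1 + 1·1 + 3·1 + 6·1 + 10·1 + 15·1 + 21·1 = 56.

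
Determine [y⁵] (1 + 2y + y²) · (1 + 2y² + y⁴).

2

(1 + 2y + y²) has coefficients 1,2,1 for degrees 0…2.
(1 + 2y² + y⁴) has coefficients 1,0,2,0,1,0 for degrees 0…5.
[y⁵] = 1·0 + 2·1 + 1·0 = 2.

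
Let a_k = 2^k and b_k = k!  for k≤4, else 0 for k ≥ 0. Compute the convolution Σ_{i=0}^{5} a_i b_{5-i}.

136

This is [x^5] in the product of the two ordinary generating functions.
Σ = 1·0 + 2·24 + 4·6 + 8·2 + 16·1 + 32·1 = 136.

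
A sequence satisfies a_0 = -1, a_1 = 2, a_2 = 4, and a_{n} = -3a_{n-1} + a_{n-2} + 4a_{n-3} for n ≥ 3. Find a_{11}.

The ordinary generating function has denominator 1 + 3x - x^2 - 4x^3.
Iterating the recurrence: a_0,…,a_{11} = -1, 2, 4, -14, 54, -160, 478, -1378, 3972, -11382, 32606, -93312.

-93312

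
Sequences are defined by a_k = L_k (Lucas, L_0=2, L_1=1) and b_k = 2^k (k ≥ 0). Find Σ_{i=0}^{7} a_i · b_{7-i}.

The convolution is the t^7 coefficient of A(t)B(t).
Σ = 2·128 + 1·64 + 3·32 + 4·16 + 7·8 + 11·4 + 18·2 + 29·1 = 645.

645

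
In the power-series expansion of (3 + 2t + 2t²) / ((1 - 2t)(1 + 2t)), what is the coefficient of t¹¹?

The denominator gives the recurrence a_n = 4a_(n−2) for n ≥ 3; the numerator fixes a_0 = 3, a_1 = 2, a_2 = 14.
Iterating: 3, 2, 14, 8, 56, 32, 224, 128, 896, 512, 3584, 2048, so a_11 = 2048.

2048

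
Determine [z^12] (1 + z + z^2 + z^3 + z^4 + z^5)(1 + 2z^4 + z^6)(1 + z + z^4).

(1 + z + z^2 + z^3 + z^4 + z^5) has coefficients 1,1,1,1,1,1 for degrees 0…5.
(1 + 2z^4 + z^6) has coefficients 1,0,0,0,2,0,1,0,0,0,0,0,0 for degrees 0…12.
Finally multiplying by (1 + z + z^4), the product of all factors after the first has coefficients 1,1,0,0,3,2,1,1,2,0,1,0,0 for degrees 0…12.
[z^12] = 1·0 + 1·0 + 1·1 + 1·0 + 1·2 + 1·1 = 4.

4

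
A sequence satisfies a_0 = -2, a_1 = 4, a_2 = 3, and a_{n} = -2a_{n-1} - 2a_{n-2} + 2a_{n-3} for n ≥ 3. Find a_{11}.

The ordinary generating function has denominator 1 + 2y + 2y^2 - 2y^3.
Iterating the recurrence: a_0,…,a_{11} = -2, 4, 3, -18, 38, -34, -44, 232, -444, 336, 680, -2920.

-2920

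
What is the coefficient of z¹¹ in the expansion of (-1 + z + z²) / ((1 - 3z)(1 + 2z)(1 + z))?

-42239

The denominator gives the recurrence a_n = 7a_(n−2) + 6a_(n−3) for n ≥ 3; the numerator fixes a_0 = -1, a_1 = 1, a_2 = -6.
Iterating: -1, 1, -6, 1, -36, -29, -246, -419, -1896, -4409, -15786, -42239, so a_11 = -42239.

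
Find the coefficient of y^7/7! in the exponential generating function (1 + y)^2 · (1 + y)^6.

The EGF product rule gives c_7 = Σ_{k_1+k_2=7} C(7; k_1,k_2) · ∏ g_i(k_i), where (1+y)^2 gives the falling factorial (2)_k; (1+y)^6 gives the falling factorial (6)_k.
g_1(k) for k = 0…7: 1, 2, 2, 0, 0, 0, 0, 0.
g_2(k) for k = 0…7: 1, 6, 30, 120, 360, 720, 720, 0.
c_7 = Σ_k C(7,k)·g_1(k)·g_2(7−k) = 7·2·720 + 21·2·720 = 10080 + 30240 = 40320.

40320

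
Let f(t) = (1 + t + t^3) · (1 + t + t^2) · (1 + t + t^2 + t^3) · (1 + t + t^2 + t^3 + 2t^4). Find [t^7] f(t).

33

(1 + t + t^3) has coefficients 1,1,0,1 for degrees 0…3.
(1 + t + t^2) has coefficients 1,1,1,0,0,0,0,0 for degrees 0…7.
Multiplying by (1 + t + t^2 + t^3) gives running coefficients 1,2,3,3,2,1,0,0 for degrees 0…7.
Finally multiplying by (1 + t + t^2 + t^3 + 2t^4), the product of all factors after the first has coefficients 1,3,6,9,12,13,12,9 for degrees 0…7.
[t^7] = 1·9 + 1·12 + 1·12 = 33.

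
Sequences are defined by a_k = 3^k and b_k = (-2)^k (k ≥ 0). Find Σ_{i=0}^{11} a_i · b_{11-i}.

Write out a_i and b_{11-i} for i = 0,…,11 and sum the products.
Σ = 1·(-2048) + 3·1024 + 9·(-512) + 27·256 + 81·(-128) + 243·64 + 729·(-32) + 2187·16 + 6561·(-8) + 19683·4 + 59049·(-2) + 177147·1 = 105469.

105469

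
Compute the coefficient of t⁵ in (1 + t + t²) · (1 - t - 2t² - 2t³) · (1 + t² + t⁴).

(1 + t + t²) has coefficients 1,1,1 for degrees 0…2.
(1 - t - 2t² - 2t³) has coefficients 1,-1,-2,-2,0,0 for degrees 0…5.
Finally multiplying by (1 + t² + t⁴), the product of all factors after the first has coefficients 1,-1,-1,-3,-1,-3 for degrees 0…5.
[t⁵] = 1·(-3) + 1·(-1) + 1·(-3) = -7.

-7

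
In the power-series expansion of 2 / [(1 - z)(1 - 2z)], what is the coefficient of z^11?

Partial fractions give a closed form: a_n = (-2)·1^n + (4)·2^n.
At n = 11: a_11 = 8190.

8190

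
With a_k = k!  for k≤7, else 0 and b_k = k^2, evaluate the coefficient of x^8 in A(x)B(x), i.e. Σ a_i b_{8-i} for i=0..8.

9719

Write out a_i and b_{8-i} for i = 0,…,8 and sum the products.
Σ = 1·64 + 1·49 + 2·36 + 6·25 + 24·16 + 120·9 + 720·4 + 5040·1 + 0·0 = 9719.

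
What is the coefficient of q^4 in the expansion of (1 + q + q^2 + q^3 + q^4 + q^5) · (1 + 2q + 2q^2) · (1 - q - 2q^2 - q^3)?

-13

(1 + q + q^2 + q^3 + q^4 + q^5) has coefficients 1,1,1,1,1 for degrees 0…4.
(1 + 2q + 2q^2) has coefficients 1,2,2,0,0 for degrees 0…4.
Finally multiplying by (1 - q - 2q^2 - q^3), the product of all factors after the first has coefficients 1,1,-2,-7,-6 for degrees 0…4.
[q^4] = 1·(-6) + 1·(-7) + 1·(-2) + 1·1 + 1·1 = -13.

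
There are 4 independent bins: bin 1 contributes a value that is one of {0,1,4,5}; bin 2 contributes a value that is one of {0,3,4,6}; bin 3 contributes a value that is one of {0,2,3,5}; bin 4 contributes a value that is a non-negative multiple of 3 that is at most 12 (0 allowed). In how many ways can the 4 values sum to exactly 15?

The generating function for the choices is (1 + t + t^4 + t^5)·(1 + t^3 + t^4 + t^6)·(1 + t^2 + t^3 + t^5)·(1 + t^3 + t^6 + t^9 + t^12); the count is [t^15].
(1 + t + t^4 + t^5) has coefficients 1,1,0,0,1,1 for degrees 0…5.
(1 + t^3 + t^4 + t^6) has coefficients 1,0,0,1,1,0,1,0,0,0,0,0,0,0,0,0 for degrees 0…15.
Multiplying by (1 + t^2 + t^3 + t^5) gives running coefficients 1,0,1,2,1,2,3,1,2,2,0,1,0,0,0,0 for degrees 0…15.
Finally multiplying by (1 + t^3 + t^6 + t^9 + t^12), the product of all factors after the first has coefficients 1,0,1,3,1,3,6,2,5,8,2,6,8,2,6,7 for degrees 0…15.
[t^15] = 1·7 + 1·6 + 1·6 + 1·2 = 21.

21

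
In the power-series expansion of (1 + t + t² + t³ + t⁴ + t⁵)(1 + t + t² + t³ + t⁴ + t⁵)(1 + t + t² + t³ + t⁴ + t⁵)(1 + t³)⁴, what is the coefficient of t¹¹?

273

(1 + t + t² + t³ + t⁴ + t⁵) has coefficients 1,1,1,1,1,1 for degrees 0…5.
(1 + t + t² + t³ + t⁴ + t⁵) has coefficients 1,1,1,1,1,1,0,0,0,0,0,0 for degrees 0…11.
Multiplying by (1 + t + t² + t³ + t⁴ + t⁵) gives running coefficients 1,2,3,4,5,6,5,4,3,2,1,0 for degrees 0…11.
Finally multiplying by (1 + t³)⁴, the product of all factors after the first has coefficients 1,2,3,8,13,18,27,36,45,50,55,60 for degrees 0…11.
[t¹¹] = 1·60 + 1·55 + 1·50 + 1·45 + 1·36 + 1·27 = 273.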